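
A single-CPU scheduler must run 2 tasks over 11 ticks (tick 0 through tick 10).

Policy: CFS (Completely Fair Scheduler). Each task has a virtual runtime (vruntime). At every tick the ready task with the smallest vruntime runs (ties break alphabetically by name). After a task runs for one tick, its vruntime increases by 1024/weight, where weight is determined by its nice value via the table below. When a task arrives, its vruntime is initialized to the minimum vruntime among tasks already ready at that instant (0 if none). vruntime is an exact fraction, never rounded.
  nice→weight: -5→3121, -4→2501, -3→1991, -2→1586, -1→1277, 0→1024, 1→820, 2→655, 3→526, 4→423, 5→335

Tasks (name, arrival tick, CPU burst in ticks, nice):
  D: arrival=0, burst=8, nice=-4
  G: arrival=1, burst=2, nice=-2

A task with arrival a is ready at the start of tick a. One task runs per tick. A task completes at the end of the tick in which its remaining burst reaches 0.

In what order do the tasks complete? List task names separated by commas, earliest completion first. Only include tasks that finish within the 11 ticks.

completion order = G, D

t=0: vr[D=0] → run D
t=1: vr[D=1024/2501 G=1024/2501] → run D
t=2: vr[D=2048/2501 G=1024/2501] → run G
t=3: vr[D=2048/2501 G=34304/32513] → run D
t=4: vr[D=3072/2501 G=34304/32513] → run G
t=5: vr[D=3072/2501] → run D
t=6: vr[D=4096/2501] → run D
t=7: vr[D=5120/2501] → run D
t=8: vr[D=6144/2501] → run D
t=9: vr[D=7168/2501] → run D
t=10: (idle)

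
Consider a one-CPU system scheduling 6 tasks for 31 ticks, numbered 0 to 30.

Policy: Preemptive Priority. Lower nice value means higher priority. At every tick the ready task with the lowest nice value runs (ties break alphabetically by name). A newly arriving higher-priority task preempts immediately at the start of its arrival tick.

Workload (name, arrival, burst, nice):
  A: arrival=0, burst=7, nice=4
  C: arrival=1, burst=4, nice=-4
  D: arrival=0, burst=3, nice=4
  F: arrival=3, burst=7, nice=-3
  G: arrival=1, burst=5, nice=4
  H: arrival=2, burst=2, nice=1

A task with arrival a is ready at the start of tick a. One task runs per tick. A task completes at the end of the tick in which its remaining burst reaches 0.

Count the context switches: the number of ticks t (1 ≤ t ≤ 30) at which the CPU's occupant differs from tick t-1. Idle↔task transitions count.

t=0: ready={A,D} → run A
t=1: ready={A,C,D,G} → run C
t=2: ready={A,C,D,G,H} → run C
t=3: ready={A,C,D,F,G,H} → run C
t=4: ready={A,C,D,F,G,H} → run C
t=5: ready={A,D,F,G,H} → run F
t=6: ready={A,D,F,G,H} → run F
t=7: ready={A,D,F,G,H} → run F
t=8: ready={A,D,F,G,H} → run F
t=9: ready={A,D,F,G,H} → run F
t=10: ready={A,D,F,G,H} → run F
t=11: ready={A,D,F,G,H} → run F
t=12: ready={A,D,G,H} → run H
t=13: ready={A,D,G,H} → run H
t=14: ready={A,D,G} → run A
t=15: ready={A,D,G} → run A
t=16: ready={A,D,G} → run A
t=17: ready={A,D,G} → run A
t=18: ready={A,D,G} → run A
t=19: ready={A,D,G} → run A
t=20: ready={D,G} → run D
t=21: ready={D,G} → run D
t=22: ready={D,G} → run D
t=23: ready={G} → run G
t=24: ready={G} → run G
t=25: ready={G} → run G
t=26: ready={G} → run G
t=27: ready={G} → run G
t=28: (idle)
t=29: (idle)
t=30: (idle)

context switches = 7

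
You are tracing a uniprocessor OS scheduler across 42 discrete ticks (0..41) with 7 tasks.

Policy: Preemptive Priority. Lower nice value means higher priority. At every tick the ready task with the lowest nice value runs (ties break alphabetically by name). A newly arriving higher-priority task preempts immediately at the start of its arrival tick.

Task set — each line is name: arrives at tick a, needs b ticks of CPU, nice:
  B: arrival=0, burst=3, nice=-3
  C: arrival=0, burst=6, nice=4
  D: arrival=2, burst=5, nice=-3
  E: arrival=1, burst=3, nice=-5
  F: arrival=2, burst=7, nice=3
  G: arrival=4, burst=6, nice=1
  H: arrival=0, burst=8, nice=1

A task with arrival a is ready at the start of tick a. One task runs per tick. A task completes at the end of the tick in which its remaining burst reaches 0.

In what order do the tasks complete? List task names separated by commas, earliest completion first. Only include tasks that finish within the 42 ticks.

t=0: ready={B,C,H} → run B
t=1: ready={B,C,E,H} → run E
t=2: ready={B,C,D,E,F,H} → run E
t=3: ready={B,C,D,E,F,H} → run E
t=4: ready={B,C,D,F,G,H} → run B
t=5: ready={B,C,D,F,G,H} → run B
t=6: ready={C,D,F,G,H} → run D
t=7: ready={C,D,F,G,H} → run D
t=8: ready={C,D,F,G,H} → run D
t=9: ready={C,D,F,G,H} → run D
t=10: ready={C,D,F,G,H} → run D
t=11: ready={C,F,G,H} → run G
t=12: ready={C,F,G,H} → run G
t=13: ready={C,F,G,H} → run G
t=14: ready={C,F,G,H} → run G
t=15: ready={C,F,G,H} → run G
t=16: ready={C,F,G,H} → run G
t=17: ready={C,F,H} → run H
t=18: ready={C,F,H} → run H
t=19: ready={C,F,H} → run H
t=20: ready={C,F,H} → run H
t=21: ready={C,F,H} → run H
t=22: ready={C,F,H} → run H
t=23: ready={C,F,H} → run H
t=24: ready={C,F,H} → run H
t=25: ready={C,F} → run F
t=26: ready={C,F} → run F
t=27: ready={C,F} → run F
t=28: ready={C,F} → run F
t=29: ready={C,F} → run F
t=30: ready={C,F} → run F
t=31: ready={C,F} → run F
t=32: ready={C} → run C
t=33: ready={C} → run C
t=34: ready={C} → run C
t=35: ready={C} → run C
t=36: ready={C} → run C
t=37: ready={C} → run C
t=38: (idle)
t=39: (idle)
t=40: (idle)
t=41: (idle)

completion order = E, B, D, G, H, F, C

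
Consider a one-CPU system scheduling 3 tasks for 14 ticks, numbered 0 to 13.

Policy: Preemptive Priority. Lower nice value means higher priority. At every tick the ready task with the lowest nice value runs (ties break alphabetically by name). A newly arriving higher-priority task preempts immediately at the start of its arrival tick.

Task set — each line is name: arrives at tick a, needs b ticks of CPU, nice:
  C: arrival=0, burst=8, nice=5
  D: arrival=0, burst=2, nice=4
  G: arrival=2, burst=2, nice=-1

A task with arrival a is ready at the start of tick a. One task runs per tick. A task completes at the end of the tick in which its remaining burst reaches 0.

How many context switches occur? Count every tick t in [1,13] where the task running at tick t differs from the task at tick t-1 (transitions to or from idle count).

context switches = 3

t=0: ready={C,D} → run D
t=1: ready={C,D} → run D
t=2: ready={C,G} → run G
t=3: ready={C,G} → run G
t=4: ready={C} → run C
t=5: ready={C} → run C
t=6: ready={C} → run C
t=7: ready={C} → run C
t=8: ready={C} → run C
t=9: ready={C} → run C
t=10: ready={C} → run C
t=11: ready={C} → run C
t=12: (idle)
t=13: (idle)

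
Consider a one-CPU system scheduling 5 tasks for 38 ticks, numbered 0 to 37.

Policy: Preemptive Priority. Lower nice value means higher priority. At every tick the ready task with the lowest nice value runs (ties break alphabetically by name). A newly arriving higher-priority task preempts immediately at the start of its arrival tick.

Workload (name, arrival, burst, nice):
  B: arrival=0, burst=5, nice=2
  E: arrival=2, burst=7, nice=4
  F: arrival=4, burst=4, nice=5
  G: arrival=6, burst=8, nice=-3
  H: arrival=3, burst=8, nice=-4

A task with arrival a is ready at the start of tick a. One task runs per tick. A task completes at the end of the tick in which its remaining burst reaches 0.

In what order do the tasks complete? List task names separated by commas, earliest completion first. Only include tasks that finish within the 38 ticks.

completion order = H, G, B, E, F

t=0: ready={B} → run B
t=1: ready={B} → run B
t=2: ready={B,E} → run B
t=3: ready={B,E,H} → run H
t=4: ready={B,E,F,H} → run H
t=5: ready={B,E,F,H} → run H
t=6: ready={B,E,F,G,H} → run H
t=7: ready={B,E,F,G,H} → run H
t=8: ready={B,E,F,G,H} → run H
t=9: ready={B,E,F,G,H} → run H
t=10: ready={B,E,F,G,H} → run H
t=11: ready={B,E,F,G} → run G
t=12: ready={B,E,F,G} → run G
t=13: ready={B,E,F,G} → run G
t=14: ready={B,E,F,G} → run G
t=15: ready={B,E,F,G} → run G
t=16: ready={B,E,F,G} → run G
t=17: ready={B,E,F,G} → run G
t=18: ready={B,E,F,G} → run G
t=19: ready={B,E,F} → run B
t=20: ready={B,E,F} → run B
t=21: ready={E,F} → run E
t=22: ready={E,F} → run E
t=23: ready={E,F} → run E
t=24: ready={E,F} → run E
t=25: ready={E,F} → run E
t=26: ready={E,F} → run E
t=27: ready={E,F} → run E
t=28: ready={F} → run F
t=29: ready={F} → run F
t=30: ready={F} → run F
t=31: ready={F} → run F
t=32: (idle)
t=33: (idle)
t=34: (idle)
t=35: (idle)
t=36: (idle)
t=37: (idle)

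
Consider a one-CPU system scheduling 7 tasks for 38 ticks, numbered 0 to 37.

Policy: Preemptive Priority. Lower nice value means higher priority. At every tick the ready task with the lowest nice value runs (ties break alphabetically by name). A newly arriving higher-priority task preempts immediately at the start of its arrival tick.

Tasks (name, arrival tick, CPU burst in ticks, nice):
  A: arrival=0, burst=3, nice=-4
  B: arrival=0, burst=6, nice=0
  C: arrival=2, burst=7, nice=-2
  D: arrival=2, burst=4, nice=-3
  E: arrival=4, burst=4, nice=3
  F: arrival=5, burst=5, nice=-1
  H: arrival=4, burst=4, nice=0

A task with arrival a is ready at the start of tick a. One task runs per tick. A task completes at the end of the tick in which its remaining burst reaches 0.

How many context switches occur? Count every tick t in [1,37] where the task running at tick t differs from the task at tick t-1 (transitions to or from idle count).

t=0: ready={A,B} → run A
t=1: ready={A,B} → run A
t=2: ready={A,B,C,D} → run A
t=3: ready={B,C,D} → run D
t=4: ready={B,C,D,E,H} → run D
t=5: ready={B,C,D,E,F,H} → run D
t=6: ready={B,C,D,E,F,H} → run D
t=7: ready={B,C,E,F,H} → run C
t=8: ready={B,C,E,F,H} → run C
t=9: ready={B,C,E,F,H} → run C
t=10: ready={B,C,E,F,H} → run C
t=11: ready={B,C,E,F,H} → run C
t=12: ready={B,C,E,F,H} → run C
t=13: ready={B,C,E,F,H} → run C
t=14: ready={B,E,F,H} → run F
t=15: ready={B,E,F,H} → run F
t=16: ready={B,E,F,H} → run F
t=17: ready={B,E,F,H} → run F
t=18: ready={B,E,F,H} → run F
t=19: ready={B,E,H} → run B
t=20: ready={B,E,H} → run B
t=21: ready={B,E,H} → run B
t=22: ready={B,E,H} → run B
t=23: ready={B,E,H} → run B
t=24: ready={B,E,H} → run B
t=25: ready={E,H} → run H
t=26: ready={E,H} → run H
t=27: ready={E,H} → run H
t=28: ready={E,H} → run H
t=29: ready={E} → run E
t=30: ready={E} → run E
t=31: ready={E} → run E
t=32: ready={E} → run E
t=33: (idle)
t=34: (idle)
t=35: (idle)
t=36: (idle)
t=37: (idle)

context switches = 7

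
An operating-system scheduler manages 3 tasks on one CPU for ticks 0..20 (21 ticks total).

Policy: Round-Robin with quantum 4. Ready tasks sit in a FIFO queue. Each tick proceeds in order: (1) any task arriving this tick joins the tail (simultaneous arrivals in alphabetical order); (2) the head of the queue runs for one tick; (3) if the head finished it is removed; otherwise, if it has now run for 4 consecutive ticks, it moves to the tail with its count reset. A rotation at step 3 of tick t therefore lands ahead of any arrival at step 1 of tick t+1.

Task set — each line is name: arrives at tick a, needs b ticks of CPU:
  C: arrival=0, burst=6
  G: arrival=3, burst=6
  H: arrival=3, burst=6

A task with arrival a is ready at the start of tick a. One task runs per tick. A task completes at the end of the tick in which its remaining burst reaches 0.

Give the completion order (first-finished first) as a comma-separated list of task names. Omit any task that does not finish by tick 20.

t=0: queue=[C] q_used=0 → run C
t=1: queue=[C] q_used=1 → run C
t=2: queue=[C] q_used=2 → run C
t=3: queue=[C,G,H] q_used=3 → run C
t=4: queue=[G,H,C] q_used=0 → run G
t=5: queue=[G,H,C] q_used=1 → run G
t=6: queue=[G,H,C] q_used=2 → run G
t=7: queue=[G,H,C] q_used=3 → run G
t=8: queue=[H,C,G] q_used=0 → run H
t=9: queue=[H,C,G] q_used=1 → run H
t=10: queue=[H,C,G] q_used=2 → run H
t=11: queue=[H,C,G] q_used=3 → run H
t=12: queue=[C,G,H] q_used=0 → run C
t=13: queue=[C,G,H] q_used=1 → run C
t=14: queue=[G,H] q_used=0 → run G
t=15: queue=[G,H] q_used=1 → run G
t=16: queue=[H] q_used=0 → run H
t=17: queue=[H] q_used=1 → run H
t=18: (idle)
t=19: (idle)
t=20: (idle)

completion order = C, G, H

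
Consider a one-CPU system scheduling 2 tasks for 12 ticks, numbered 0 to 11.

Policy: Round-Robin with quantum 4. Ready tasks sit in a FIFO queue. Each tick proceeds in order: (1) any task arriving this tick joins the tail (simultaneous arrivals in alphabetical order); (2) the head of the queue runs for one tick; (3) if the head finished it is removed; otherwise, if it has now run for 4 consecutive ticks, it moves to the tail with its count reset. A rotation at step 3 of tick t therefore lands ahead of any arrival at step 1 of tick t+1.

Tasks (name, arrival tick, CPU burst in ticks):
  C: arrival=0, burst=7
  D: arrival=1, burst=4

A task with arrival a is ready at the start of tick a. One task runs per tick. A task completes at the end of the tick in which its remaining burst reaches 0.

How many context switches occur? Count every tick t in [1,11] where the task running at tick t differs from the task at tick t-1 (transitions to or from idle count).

context switches = 3

t=0: queue=[C] q_used=0 → run C
t=1: queue=[C,D] q_used=1 → run C
t=2: queue=[C,D] q_used=2 → run C
t=3: queue=[C,D] q_used=3 → run C
t=4: queue=[D,C] q_used=0 → run D
t=5: queue=[D,C] q_used=1 → run D
t=6: queue=[D,C] q_used=2 → run D
t=7: queue=[D,C] q_used=3 → run D
t=8: queue=[C] q_used=0 → run C
t=9: queue=[C] q_used=1 → run C
t=10: queue=[C] q_used=2 → run C
t=11: (idle)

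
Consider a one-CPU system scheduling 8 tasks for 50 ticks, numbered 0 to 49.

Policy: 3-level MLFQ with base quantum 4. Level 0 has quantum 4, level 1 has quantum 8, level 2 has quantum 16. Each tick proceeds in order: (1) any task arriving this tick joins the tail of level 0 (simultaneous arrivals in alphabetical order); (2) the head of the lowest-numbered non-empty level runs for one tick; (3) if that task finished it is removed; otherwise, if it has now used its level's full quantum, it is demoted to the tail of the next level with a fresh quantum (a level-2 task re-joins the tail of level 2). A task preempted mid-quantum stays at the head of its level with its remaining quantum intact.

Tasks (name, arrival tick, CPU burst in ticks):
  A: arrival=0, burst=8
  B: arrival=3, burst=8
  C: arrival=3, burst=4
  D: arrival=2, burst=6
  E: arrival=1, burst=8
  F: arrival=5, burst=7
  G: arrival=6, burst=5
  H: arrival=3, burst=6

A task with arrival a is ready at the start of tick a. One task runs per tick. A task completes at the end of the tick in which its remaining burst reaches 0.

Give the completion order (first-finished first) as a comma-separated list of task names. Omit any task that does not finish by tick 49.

t=0: L0/L1/L2 = A/-/- → run A
t=1: L0/L1/L2 = AE/-/- → run A
t=2: L0/L1/L2 = AED/-/- → run A
t=3: L0/L1/L2 = AEDBCH/-/- → run A
t=4: L0/L1/L2 = EDBCH/A/- → run E
t=5: L0/L1/L2 = EDBCHF/A/- → run E
t=6: L0/L1/L2 = EDBCHFG/A/- → run E
t=7: L0/L1/L2 = EDBCHFG/A/- → run E
t=8: L0/L1/L2 = DBCHFG/AE/- → run D
t=9: L0/L1/L2 = DBCHFG/AE/- → run D
t=10: L0/L1/L2 = DBCHFG/AE/- → run D
t=11: L0/L1/L2 = DBCHFG/AE/- → run D
t=12: L0/L1/L2 = BCHFG/AED/- → run B
t=13: L0/L1/L2 = BCHFG/AED/- → run B
t=14: L0/L1/L2 = BCHFG/AED/- → run B
t=15: L0/L1/L2 = BCHFG/AED/- → run B
t=16: L0/L1/L2 = CHFG/AEDB/- → run C
t=17: L0/L1/L2 = CHFG/AEDB/- → run C
t=18: L0/L1/L2 = CHFG/AEDB/- → run C
t=19: L0/L1/L2 = CHFG/AEDB/- → run C
t=20: L0/L1/L2 = HFG/AEDB/- → run H
t=21: L0/L1/L2 = HFG/AEDB/- → run H
t=22: L0/L1/L2 = HFG/AEDB/- → run H
t=23: L0/L1/L2 = HFG/AEDB/- → run H
t=24: L0/L1/L2 = FG/AEDBH/- → run F
t=25: L0/L1/L2 = FG/AEDBH/- → run F
t=26: L0/L1/L2 = FG/AEDBH/- → run F
t=27: L0/L1/L2 = FG/AEDBH/- → run F
t=28: L0/L1/L2 = G/AEDBHF/- → run G
t=29: L0/L1/L2 = G/AEDBHF/- → run G
t=30: L0/L1/L2 = G/AEDBHF/- → run G
t=31: L0/L1/L2 = G/AEDBHF/- → run G
t=32: L0/L1/L2 = -/AEDBHFG/- → run A
t=33: L0/L1/L2 = -/AEDBHFG/- → run A
t=34: L0/L1/L2 = -/AEDBHFG/- → run A
t=35: L0/L1/L2 = -/AEDBHFG/- → run A
t=36: L0/L1/L2 = -/EDBHFG/- → run E
t=37: L0/L1/L2 = -/EDBHFG/- → run E
t=38: L0/L1/L2 = -/EDBHFG/- → run E
t=39: L0/L1/L2 = -/EDBHFG/- → run E
t=40: L0/L1/L2 = -/DBHFG/- → run D
t=41: L0/L1/L2 = -/DBHFG/- → run D
t=42: L0/L1/L2 = -/BHFG/- → run B
t=43: L0/L1/L2 = -/BHFG/- → run B
t=44: L0/L1/L2 = -/BHFG/- → run B
t=45: L0/L1/L2 = -/BHFG/- → run B
t=46: L0/L1/L2 = -/HFG/- → run H
t=47: L0/L1/L2 = -/HFG/- → run H
t=48: L0/L1/L2 = -/FG/- → run F
t=49: L0/L1/L2 = -/FG/- → run F

completion order = C, A, E, D, B, H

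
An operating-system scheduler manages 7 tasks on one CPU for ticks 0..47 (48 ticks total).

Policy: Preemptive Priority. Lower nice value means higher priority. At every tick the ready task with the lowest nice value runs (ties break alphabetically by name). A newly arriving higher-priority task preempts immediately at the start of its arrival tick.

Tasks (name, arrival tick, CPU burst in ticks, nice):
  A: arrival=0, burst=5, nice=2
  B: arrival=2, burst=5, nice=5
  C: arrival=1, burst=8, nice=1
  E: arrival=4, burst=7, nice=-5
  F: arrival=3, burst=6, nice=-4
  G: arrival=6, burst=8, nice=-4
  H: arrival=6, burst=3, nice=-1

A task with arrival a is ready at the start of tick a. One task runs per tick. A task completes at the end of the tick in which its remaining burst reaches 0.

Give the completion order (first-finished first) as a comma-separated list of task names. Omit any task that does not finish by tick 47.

t=0: ready={A} → run A
t=1: ready={A,C} → run C
t=2: ready={A,B,C} → run C
t=3: ready={A,B,C,F} → run F
t=4: ready={A,B,C,E,F} → run E
t=5: ready={A,B,C,E,F} → run E
t=6: ready={A,B,C,E,F,G,H} → run E
t=7: ready={A,B,C,E,F,G,H} → run E
t=8: ready={A,B,C,E,F,G,H} → run E
t=9: ready={A,B,C,E,F,G,H} → run E
t=10: ready={A,B,C,E,F,G,H} → run E
t=11: ready={A,B,C,F,G,H} → run F
t=12: ready={A,B,C,F,G,H} → run F
t=13: ready={A,B,C,F,G,H} → run F
t=14: ready={A,B,C,F,G,H} → run F
t=15: ready={A,B,C,F,G,H} → run F
t=16: ready={A,B,C,G,H} → run G
t=17: ready={A,B,C,G,H} → run G
t=18: ready={A,B,C,G,H} → run G
t=19: ready={A,B,C,G,H} → run G
t=20: ready={A,B,C,G,H} → run G
t=21: ready={A,B,C,G,H} → run G
t=22: ready={A,B,C,G,H} → run G
t=23: ready={A,B,C,G,H} → run G
t=24: ready={A,B,C,H} → run H
t=25: ready={A,B,C,H} → run H
t=26: ready={A,B,C,H} → run H
t=27: ready={A,B,C} → run C
t=28: ready={A,B,C} → run C
t=29: ready={A,B,C} → run C
t=30: ready={A,B,C} → run C
t=31: ready={A,B,C} → run C
t=32: ready={A,B,C} → run C
t=33: ready={A,B} → run A
t=34: ready={A,B} → run A
t=35: ready={A,B} → run A
t=36: ready={A,B} → run A
t=37: ready={B} → run B
t=38: ready={B} → run B
t=39: ready={B} → run B
t=40: ready={B} → run B
t=41: ready={B} → run B
t=42: (idle)
t=43: (idle)
t=44: (idle)
t=45: (idle)
t=46: (idle)
t=47: (idle)

completion order = E, F, G, H, C, A, B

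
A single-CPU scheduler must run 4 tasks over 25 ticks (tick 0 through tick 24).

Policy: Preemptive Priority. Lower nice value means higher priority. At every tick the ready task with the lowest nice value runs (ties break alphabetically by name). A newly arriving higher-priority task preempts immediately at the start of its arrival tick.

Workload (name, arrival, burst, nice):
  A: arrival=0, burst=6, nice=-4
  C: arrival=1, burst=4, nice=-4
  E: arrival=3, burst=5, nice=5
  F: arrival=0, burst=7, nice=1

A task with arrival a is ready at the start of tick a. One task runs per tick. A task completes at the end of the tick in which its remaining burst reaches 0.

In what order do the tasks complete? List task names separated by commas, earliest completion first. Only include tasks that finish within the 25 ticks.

t=0: ready={A,F} → run A
t=1: ready={A,C,F} → run A
t=2: ready={A,C,F} → run A
t=3: ready={A,C,E,F} → run A
t=4: ready={A,C,E,F} → run A
t=5: ready={A,C,E,F} → run A
t=6: ready={C,E,F} → run C
t=7: ready={C,E,F} → run C
t=8: ready={C,E,F} → run C
t=9: ready={C,E,F} → run C
t=10: ready={E,F} → run F
t=11: ready={E,F} → run F
t=12: ready={E,F} → run F
t=13: ready={E,F} → run F
t=14: ready={E,F} → run F
t=15: ready={E,F} → run F
t=16: ready={E,F} → run F
t=17: ready={E} → run E
t=18: ready={E} → run E
t=19: ready={E} → run E
t=20: ready={E} → run E
t=21: ready={E} → run E
t=22: (idle)
t=23: (idle)
t=24: (idle)

completion order = A, C, F, E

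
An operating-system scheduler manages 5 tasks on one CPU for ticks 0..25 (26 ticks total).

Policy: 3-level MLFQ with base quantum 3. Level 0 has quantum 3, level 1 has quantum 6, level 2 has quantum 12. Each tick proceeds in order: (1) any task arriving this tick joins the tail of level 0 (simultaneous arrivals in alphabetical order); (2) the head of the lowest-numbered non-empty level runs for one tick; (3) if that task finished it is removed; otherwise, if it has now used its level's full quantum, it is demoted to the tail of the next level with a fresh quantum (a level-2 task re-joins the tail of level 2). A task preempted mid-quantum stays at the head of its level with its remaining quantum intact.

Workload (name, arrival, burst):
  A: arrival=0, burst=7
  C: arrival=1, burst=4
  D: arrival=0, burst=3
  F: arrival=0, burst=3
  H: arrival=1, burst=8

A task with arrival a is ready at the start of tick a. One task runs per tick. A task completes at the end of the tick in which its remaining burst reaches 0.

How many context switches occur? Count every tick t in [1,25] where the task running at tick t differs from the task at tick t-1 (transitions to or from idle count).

context switches = 8

t=0: L0/L1/L2 = ADF/-/- → run A
t=1: L0/L1/L2 = ADFCH/-/- → run A
t=2: L0/L1/L2 = ADFCH/-/- → run A
t=3: L0/L1/L2 = DFCH/A/- → run D
t=4: L0/L1/L2 = DFCH/A/- → run D
t=5: L0/L1/L2 = DFCH/A/- → run D
t=6: L0/L1/L2 = FCH/A/- → run F
t=7: L0/L1/L2 = FCH/A/- → run F
t=8: L0/L1/L2 = FCH/A/- → run F
t=9: L0/L1/L2 = CH/A/- → run C
t=10: L0/L1/L2 = CH/A/- → run C
t=11: L0/L1/L2 = CH/A/- → run C
t=12: L0/L1/L2 = H/AC/- → run H
t=13: L0/L1/L2 = H/AC/- → run H
t=14: L0/L1/L2 = H/AC/- → run H
t=15: L0/L1/L2 = -/ACH/- → run A
t=16: L0/L1/L2 = -/ACH/- → run A
t=17: L0/L1/L2 = -/ACH/- → run A
t=18: L0/L1/L2 = -/ACH/- → run A
t=19: L0/L1/L2 = -/CH/- → run C
t=20: L0/L1/L2 = -/H/- → run H
t=21: L0/L1/L2 = -/H/- → run H
t=22: L0/L1/L2 = -/H/- → run H
t=23: L0/L1/L2 = -/H/- → run H
t=24: L0/L1/L2 = -/H/- → run H
t=25: (idle)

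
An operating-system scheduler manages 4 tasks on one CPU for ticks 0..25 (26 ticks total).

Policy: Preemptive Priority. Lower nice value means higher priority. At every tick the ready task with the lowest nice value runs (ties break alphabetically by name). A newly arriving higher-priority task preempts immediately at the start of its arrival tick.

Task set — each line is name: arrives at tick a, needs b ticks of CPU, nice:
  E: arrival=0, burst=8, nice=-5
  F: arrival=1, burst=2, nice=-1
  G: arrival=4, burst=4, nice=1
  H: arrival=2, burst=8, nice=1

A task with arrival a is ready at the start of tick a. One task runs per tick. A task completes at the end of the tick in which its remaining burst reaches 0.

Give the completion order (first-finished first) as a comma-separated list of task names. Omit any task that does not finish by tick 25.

t=0: ready={E} → run E
t=1: ready={E,F} → run E
t=2: ready={E,F,H} → run E
t=3: ready={E,F,H} → run E
t=4: ready={E,F,G,H} → run E
t=5: ready={E,F,G,H} → run E
t=6: ready={E,F,G,H} → run E
t=7: ready={E,F,G,H} → run E
t=8: ready={F,G,H} → run F
t=9: ready={F,G,H} → run F
t=10: ready={G,H} → run G
t=11: ready={G,H} → run G
t=12: ready={G,H} → run G
t=13: ready={G,H} → run G
t=14: ready={H} → run H
t=15: ready={H} → run H
t=16: ready={H} → run H
t=17: ready={H} → run H
t=18: ready={H} → run H
t=19: ready={H} → run H
t=20: ready={H} → run H
t=21: ready={H} → run H
t=22: (idle)
t=23: (idle)
t=24: (idle)
t=25: (idle)

completion order = E, F, G, H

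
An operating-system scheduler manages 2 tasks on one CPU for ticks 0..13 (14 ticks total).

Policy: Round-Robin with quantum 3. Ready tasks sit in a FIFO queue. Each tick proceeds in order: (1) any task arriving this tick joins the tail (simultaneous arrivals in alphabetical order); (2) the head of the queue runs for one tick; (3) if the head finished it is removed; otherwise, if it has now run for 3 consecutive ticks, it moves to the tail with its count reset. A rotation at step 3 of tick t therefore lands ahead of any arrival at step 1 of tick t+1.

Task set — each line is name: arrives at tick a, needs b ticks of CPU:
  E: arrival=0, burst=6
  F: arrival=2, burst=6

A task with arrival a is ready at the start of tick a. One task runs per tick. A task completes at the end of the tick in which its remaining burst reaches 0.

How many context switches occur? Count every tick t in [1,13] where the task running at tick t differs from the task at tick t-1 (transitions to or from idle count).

t=0: queue=[E] q_used=0 → run E
t=1: queue=[E] q_used=1 → run E
t=2: queue=[E,F] q_used=2 → run E
t=3: queue=[F,E] q_used=0 → run F
t=4: queue=[F,E] q_used=1 → run F
t=5: queue=[F,E] q_used=2 → run F
t=6: queue=[E,F] q_used=0 → run E
t=7: queue=[E,F] q_used=1 → run E
t=8: queue=[E,F] q_used=2 → run E
t=9: queue=[F] q_used=0 → run F
t=10: queue=[F] q_used=1 → run F
t=11: queue=[F] q_used=2 → run F
t=12: (idle)
t=13: (idle)

context switches = 4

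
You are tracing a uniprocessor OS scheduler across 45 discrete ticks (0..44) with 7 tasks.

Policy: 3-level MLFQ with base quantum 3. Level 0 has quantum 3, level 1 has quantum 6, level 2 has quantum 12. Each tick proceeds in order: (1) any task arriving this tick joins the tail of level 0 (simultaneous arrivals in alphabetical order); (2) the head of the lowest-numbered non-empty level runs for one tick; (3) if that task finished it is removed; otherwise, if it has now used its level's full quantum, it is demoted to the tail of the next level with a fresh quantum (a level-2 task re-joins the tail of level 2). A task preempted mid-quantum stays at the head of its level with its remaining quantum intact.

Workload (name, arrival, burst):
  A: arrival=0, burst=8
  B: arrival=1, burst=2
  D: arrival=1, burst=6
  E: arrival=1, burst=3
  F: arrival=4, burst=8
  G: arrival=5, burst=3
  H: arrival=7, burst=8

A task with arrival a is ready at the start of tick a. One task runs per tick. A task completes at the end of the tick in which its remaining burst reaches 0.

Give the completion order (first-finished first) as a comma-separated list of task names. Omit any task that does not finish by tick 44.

completion order = B, E, G, A, D, F, H

t=0: L0/L1/L2 = A/-/- → run A
t=1: L0/L1/L2 = ABDE/-/- → run A
t=2: L0/L1/L2 = ABDE/-/- → run A
t=3: L0/L1/L2 = BDE/A/- → run B
t=4: L0/L1/L2 = BDEF/A/- → run B
t=5: L0/L1/L2 = DEFG/A/- → run D
t=6: L0/L1/L2 = DEFG/A/- → run D
t=7: L0/L1/L2 = DEFGH/A/- → run D
t=8: L0/L1/L2 = EFGH/AD/- → run E
t=9: L0/L1/L2 = EFGH/AD/- → run E
t=10: L0/L1/L2 = EFGH/AD/- → run E
t=11: L0/L1/L2 = FGH/AD/- → run F
t=12: L0/L1/L2 = FGH/AD/- → run F
t=13: L0/L1/L2 = FGH/AD/- → run F
t=14: L0/L1/L2 = GH/ADF/- → run G
t=15: L0/L1/L2 = GH/ADF/- → run G
t=16: L0/L1/L2 = GH/ADF/- → run G
t=17: L0/L1/L2 = H/ADF/- → run H
t=18: L0/L1/L2 = H/ADF/- → run H
t=19: L0/L1/L2 = H/ADF/- → run H
t=20: L0/L1/L2 = -/ADFH/- → run A
t=21: L0/L1/L2 = -/ADFH/- → run A
t=22: L0/L1/L2 = -/ADFH/- → run A
t=23: L0/L1/L2 = -/ADFH/- → run A
t=24: L0/L1/L2 = -/ADFH/- → run A
t=25: L0/L1/L2 = -/DFH/- → run D
t=26: L0/L1/L2 = -/DFH/- → run D
t=27: L0/L1/L2 = -/DFH/- → run D
t=28: L0/L1/L2 = -/FH/- → run F
t=29: L0/L1/L2 = -/FH/- → run F
t=30: L0/L1/L2 = -/FH/- → run F
t=31: L0/L1/L2 = -/FH/- → run F
t=32: L0/L1/L2 = -/FH/- → run F
t=33: L0/L1/L2 = -/H/- → run H
t=34: L0/L1/L2 = -/H/- → run H
t=35: L0/L1/L2 = -/H/- → run H
t=36: L0/L1/L2 = -/H/- → run H
t=37: L0/L1/L2 = -/H/- → run H
t=38: (idle)
t=39: (idle)
t=40: (idle)
t=41: (idle)
t=42: (idle)
t=43: (idle)
t=44: (idle)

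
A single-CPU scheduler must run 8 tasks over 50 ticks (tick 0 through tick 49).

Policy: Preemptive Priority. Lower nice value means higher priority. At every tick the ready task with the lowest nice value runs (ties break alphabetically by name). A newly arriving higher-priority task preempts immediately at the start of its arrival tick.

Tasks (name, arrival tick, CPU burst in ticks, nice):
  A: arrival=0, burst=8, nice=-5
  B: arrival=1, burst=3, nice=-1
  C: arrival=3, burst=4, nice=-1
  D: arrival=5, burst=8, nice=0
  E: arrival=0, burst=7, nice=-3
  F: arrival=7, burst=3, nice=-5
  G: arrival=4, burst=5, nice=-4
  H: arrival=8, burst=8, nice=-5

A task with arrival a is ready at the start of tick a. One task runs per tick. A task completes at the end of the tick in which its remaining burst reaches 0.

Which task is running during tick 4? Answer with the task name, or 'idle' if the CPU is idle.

running at tick 4 = A

t=0: ready={A,E} → run A
t=1: ready={A,B,E} → run A
t=2: ready={A,B,E} → run A
t=3: ready={A,B,C,E} → run A
t=4: ready={A,B,C,E,G} → run A
t=5: ready={A,B,C,D,E,G} → run A
t=6: ready={A,B,C,D,E,G} → run A
t=7: ready={A,B,C,D,E,F,G} → run A
t=8: ready={B,C,D,E,F,G,H} → run F
t=9: ready={B,C,D,E,F,G,H} → run F
t=10: ready={B,C,D,E,F,G,H} → run F
t=11: ready={B,C,D,E,G,H} → run H
t=12: ready={B,C,D,E,G,H} → run H
t=13: ready={B,C,D,E,G,H} → run H
t=14: ready={B,C,D,E,G,H} → run H
t=15: ready={B,C,D,E,G,H} → run H
t=16: ready={B,C,D,E,G,H} → run H
t=17: ready={B,C,D,E,G,H} → run H
t=18: ready={B,C,D,E,G,H} → run H
t=19: ready={B,C,D,E,G} → run G
t=20: ready={B,C,D,E,G} → run G
t=21: ready={B,C,D,E,G} → run G
t=22: ready={B,C,D,E,G} → run G
t=23: ready={B,C,D,E,G} → run G
t=24: ready={B,C,D,E} → run E
t=25: ready={B,C,D,E} → run E
t=26: ready={B,C,D,E} → run E
t=27: ready={B,C,D,E} → run E
t=28: ready={B,C,D,E} → run E
t=29: ready={B,C,D,E} → run E
t=30: ready={B,C,D,E} → run E
t=31: ready={B,C,D} → run B
t=32: ready={B,C,D} → run B
t=33: ready={B,C,D} → run B
t=34: ready={C,D} → run C
t=35: ready={C,D} → run C
t=36: ready={C,D} → run C
t=37: ready={C,D} → run C
t=38: ready={D} → run D
t=39: ready={D} → run D
t=40: ready={D} → run D
t=41: ready={D} → run D
t=42: ready={D} → run D
t=43: ready={D} → run D
t=44: ready={D} → run D
t=45: ready={D} → run D
t=46: (idle)
t=47: (idle)
t=48: (idle)
t=49: (idle)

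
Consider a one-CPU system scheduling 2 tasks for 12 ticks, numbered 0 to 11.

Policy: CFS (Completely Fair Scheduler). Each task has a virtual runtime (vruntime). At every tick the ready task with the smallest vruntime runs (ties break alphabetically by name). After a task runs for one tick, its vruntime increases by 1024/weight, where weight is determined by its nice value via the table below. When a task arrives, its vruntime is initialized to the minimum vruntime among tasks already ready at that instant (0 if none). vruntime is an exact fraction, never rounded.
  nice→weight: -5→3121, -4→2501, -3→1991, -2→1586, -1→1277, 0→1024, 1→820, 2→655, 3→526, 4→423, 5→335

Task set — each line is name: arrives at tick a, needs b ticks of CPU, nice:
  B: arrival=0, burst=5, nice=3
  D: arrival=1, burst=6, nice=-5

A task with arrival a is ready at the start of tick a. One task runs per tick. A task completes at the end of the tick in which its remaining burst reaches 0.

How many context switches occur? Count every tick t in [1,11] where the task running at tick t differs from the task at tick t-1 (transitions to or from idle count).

context switches = 3

t=0: vr[B=0] → run B
t=1: vr[B=512/263 D=512/263] → run B
t=2: vr[B=1024/263 D=512/263] → run D
t=3: vr[B=1024/263 D=1867264/820823] → run D
t=4: vr[B=1024/263 D=2136576/820823] → run D
t=5: vr[B=1024/263 D=2405888/820823] → run D
t=6: vr[B=1024/263 D=2675200/820823] → run D
t=7: vr[B=1024/263 D=2944512/820823] → run D
t=8: vr[B=1024/263] → run B
t=9: vr[B=1536/263] → run B
t=10: vr[B=2048/263] → run B
t=11: (idle)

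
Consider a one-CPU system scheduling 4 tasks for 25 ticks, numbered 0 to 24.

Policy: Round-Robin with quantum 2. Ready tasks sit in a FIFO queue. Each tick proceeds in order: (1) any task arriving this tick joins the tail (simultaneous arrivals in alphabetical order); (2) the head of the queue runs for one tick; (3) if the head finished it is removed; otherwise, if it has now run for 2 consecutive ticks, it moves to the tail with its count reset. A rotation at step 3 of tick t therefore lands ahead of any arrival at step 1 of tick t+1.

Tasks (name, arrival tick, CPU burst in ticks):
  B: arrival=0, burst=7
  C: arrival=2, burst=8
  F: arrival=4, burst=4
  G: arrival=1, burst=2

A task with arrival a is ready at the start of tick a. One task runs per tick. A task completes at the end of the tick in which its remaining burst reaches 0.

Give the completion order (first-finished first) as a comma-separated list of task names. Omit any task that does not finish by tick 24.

completion order = G, F, B, C

t=0: queue=[B] q_used=0 → run B
t=1: queue=[B,G] q_used=1 → run B
t=2: queue=[G,B,C] q_used=0 → run G
t=3: queue=[G,B,C] q_used=1 → run G
t=4: queue=[B,C,F] q_used=0 → run B
t=5: queue=[B,C,F] q_used=1 → run B
t=6: queue=[C,F,B] q_used=0 → run C
t=7: queue=[C,F,B] q_used=1 → run C
t=8: queue=[F,B,C] q_used=0 → run F
t=9: queue=[F,B,C] q_used=1 → run F
t=10: queue=[B,C,F] q_used=0 → run B
t=11: queue=[B,C,F] q_used=1 → run B
t=12: queue=[C,F,B] q_used=0 → run C
t=13: queue=[C,F,B] q_used=1 → run C
t=14: queue=[F,B,C] q_used=0 → run F
t=15: queue=[F,B,C] q_used=1 → run F
t=16: queue=[B,C] q_used=0 → run B
t=17: queue=[C] q_used=0 → run C
t=18: queue=[C] q_used=1 → run C
t=19: queue=[C] q_used=0 → run C
t=20: queue=[C] q_used=1 → run C
t=21: (idle)
t=22: (idle)
t=23: (idle)
t=24: (idle)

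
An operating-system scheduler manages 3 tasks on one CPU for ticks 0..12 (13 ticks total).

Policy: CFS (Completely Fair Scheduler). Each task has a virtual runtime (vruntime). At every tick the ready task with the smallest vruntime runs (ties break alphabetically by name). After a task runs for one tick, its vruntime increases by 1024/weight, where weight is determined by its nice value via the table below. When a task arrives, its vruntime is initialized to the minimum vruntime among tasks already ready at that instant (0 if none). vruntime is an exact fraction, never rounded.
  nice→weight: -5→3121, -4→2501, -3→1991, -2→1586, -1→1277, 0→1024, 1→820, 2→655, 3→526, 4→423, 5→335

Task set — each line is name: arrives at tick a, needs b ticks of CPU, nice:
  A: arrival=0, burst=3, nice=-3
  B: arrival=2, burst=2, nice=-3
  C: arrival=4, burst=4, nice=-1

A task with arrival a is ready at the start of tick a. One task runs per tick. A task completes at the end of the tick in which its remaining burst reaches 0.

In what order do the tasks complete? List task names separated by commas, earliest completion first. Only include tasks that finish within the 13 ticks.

t=0: vr[A=0] → run A
t=1: vr[A=1024/1991] → run A
t=2: vr[A=2048/1991 B=2048/1991] → run A
t=3: vr[B=2048/1991] → run B
t=4: vr[B=3072/1991 C=3072/1991] → run B
t=5: vr[C=3072/1991] → run C
t=6: vr[C=5961728/2542507] → run C
t=7: vr[C=8000512/2542507] → run C
t=8: vr[C=10039296/2542507] → run C
t=9: (idle)
t=10: (idle)
t=11: (idle)
t=12: (idle)

completion order = A, B, C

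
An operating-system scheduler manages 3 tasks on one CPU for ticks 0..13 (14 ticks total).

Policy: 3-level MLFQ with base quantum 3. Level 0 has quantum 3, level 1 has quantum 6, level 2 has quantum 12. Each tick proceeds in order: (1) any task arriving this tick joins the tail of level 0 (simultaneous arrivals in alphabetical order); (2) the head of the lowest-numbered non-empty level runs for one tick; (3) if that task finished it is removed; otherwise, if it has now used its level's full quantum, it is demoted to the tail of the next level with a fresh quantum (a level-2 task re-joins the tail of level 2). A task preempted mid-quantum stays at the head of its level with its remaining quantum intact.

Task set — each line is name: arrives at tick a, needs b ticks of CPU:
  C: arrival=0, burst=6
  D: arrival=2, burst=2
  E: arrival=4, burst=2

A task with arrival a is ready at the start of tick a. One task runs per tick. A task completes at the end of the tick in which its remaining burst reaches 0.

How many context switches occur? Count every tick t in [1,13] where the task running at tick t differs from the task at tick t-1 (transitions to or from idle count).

context switches = 4

t=0: L0/L1/L2 = C/-/- → run C
t=1: L0/L1/L2 = C/-/- → run C
t=2: L0/L1/L2 = CD/-/- → run C
t=3: L0/L1/L2 = D/C/- → run D
t=4: L0/L1/L2 = DE/C/- → run D
t=5: L0/L1/L2 = E/C/- → run E
t=6: L0/L1/L2 = E/C/- → run E
t=7: L0/L1/L2 = -/C/- → run C
t=8: L0/L1/L2 = -/C/- → run C
t=9: L0/L1/L2 = -/C/- → run C
t=10: (idle)
t=11: (idle)
t=12: (idle)
t=13: (idle)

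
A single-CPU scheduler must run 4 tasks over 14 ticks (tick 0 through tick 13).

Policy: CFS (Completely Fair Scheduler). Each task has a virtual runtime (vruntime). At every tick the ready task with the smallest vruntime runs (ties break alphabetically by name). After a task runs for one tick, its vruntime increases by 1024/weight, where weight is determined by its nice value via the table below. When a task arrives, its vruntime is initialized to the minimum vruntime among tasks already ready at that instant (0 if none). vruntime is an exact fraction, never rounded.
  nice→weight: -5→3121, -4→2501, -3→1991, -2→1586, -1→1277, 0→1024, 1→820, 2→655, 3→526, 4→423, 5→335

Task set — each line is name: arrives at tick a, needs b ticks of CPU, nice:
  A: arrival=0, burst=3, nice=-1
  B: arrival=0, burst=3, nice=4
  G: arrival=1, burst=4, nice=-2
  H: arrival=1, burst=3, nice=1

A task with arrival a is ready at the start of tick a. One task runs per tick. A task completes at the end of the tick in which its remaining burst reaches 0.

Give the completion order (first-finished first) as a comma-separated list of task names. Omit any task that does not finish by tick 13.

t=0: vr[A=0 B=0] → run A
t=1: vr[A=1024/1277 B=0 G=0 H=0] → run B
t=2: vr[A=1024/1277 B=1024/423 G=0 H=0] → run G
t=3: vr[A=1024/1277 B=1024/423 G=512/793 H=0] → run H
t=4: vr[A=1024/1277 B=1024/423 G=512/793 H=256/205] → run G
t=5: vr[A=1024/1277 B=1024/423 G=1024/793 H=256/205] → run A
t=6: vr[A=2048/1277 B=1024/423 G=1024/793 H=256/205] → run H
t=7: vr[A=2048/1277 B=1024/423 G=1024/793 H=512/205] → run G
t=8: vr[A=2048/1277 B=1024/423 G=1536/793 H=512/205] → run A
t=9: vr[B=1024/423 G=1536/793 H=512/205] → run G
t=10: vr[B=1024/423 H=512/205] → run B
t=11: vr[B=2048/423 H=512/205] → run H
t=12: vr[B=2048/423] → run B
t=13: (idle)

completion order = A, G, H, B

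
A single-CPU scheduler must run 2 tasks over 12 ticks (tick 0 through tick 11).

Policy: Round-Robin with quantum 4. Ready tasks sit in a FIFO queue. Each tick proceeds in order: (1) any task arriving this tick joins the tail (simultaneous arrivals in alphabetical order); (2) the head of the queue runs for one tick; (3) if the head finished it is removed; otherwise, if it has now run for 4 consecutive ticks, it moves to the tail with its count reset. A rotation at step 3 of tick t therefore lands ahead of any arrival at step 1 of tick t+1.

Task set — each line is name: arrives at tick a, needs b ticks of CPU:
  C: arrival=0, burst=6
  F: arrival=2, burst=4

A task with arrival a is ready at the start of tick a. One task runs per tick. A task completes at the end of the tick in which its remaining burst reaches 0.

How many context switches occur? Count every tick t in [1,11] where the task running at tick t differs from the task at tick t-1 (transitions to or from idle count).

t=0: queue=[C] q_used=0 → run C
t=1: queue=[C] q_used=1 → run C
t=2: queue=[C,F] q_used=2 → run C
t=3: queue=[C,F] q_used=3 → run C
t=4: queue=[F,C] q_used=0 → run F
t=5: queue=[F,C] q_used=1 → run F
t=6: queue=[F,C] q_used=2 → run F
t=7: queue=[F,C] q_used=3 → run F
t=8: queue=[C] q_used=0 → run C
t=9: queue=[C] q_used=1 → run C
t=10: (idle)
t=11: (idle)

context switches = 3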